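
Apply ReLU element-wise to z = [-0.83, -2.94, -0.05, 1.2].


ReLU(-0.83) = max(0, -0.83) = 0.0
ReLU(-2.94) = max(0, -2.94) = 0.0
ReLU(-0.05) = max(0, -0.05) = 0.0
ReLU(1.2) = max(0, 1.2) = 1.2
result = [0.0, 0.0, 0.0, 1.2]

[0.0, 0.0, 0.0, 1.2]


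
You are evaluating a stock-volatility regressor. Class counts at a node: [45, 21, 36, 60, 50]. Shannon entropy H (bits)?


Probabilities: [45/212, 21/212, 36/212, 60/212, 50/212] ≈ [0.2123, 0.0991, 0.1698, 0.283, 0.2358]
H = -((45/212)·log₂(45/212) + (21/212)·log₂(21/212) + (36/212)·log₂(36/212) + (60/212)·log₂(60/212) + (50/212)·log₂(50/212))
  = 2.2463 bits

2.2463 bits


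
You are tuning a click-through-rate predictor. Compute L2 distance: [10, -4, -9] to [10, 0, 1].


d = √((10-10)² + (-4-0)² + (-9-1)²)
  = √(0 + 16 + 100)
  = √116 = 10.7703

10.7703


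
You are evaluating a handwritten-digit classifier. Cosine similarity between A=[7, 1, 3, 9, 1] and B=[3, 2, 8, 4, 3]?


A·B = 7·3 + 1·2 + 3·8 + 9·4 + 1·3 = 86
‖A‖ = √141 = 11.8743, ‖B‖ = √102 = 10.0995
cos = 86/(√141·√102) = 86/√14382 = 0.7171

0.7171


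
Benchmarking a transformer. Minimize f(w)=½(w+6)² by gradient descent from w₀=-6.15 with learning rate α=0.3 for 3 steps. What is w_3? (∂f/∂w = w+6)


step 1: grad = -6.15+6 = -0.15; w = -6.15 - 0.3·(-0.15) = -6.105
step 2: grad = -6.105+6 = -0.105; w = -6.105 - 0.3·(-0.105) = -6.0735
step 3: grad = -6.0735+6 = -0.0735; w = -6.0735 - 0.3·(-0.0735) = -6.05145

-6.05145


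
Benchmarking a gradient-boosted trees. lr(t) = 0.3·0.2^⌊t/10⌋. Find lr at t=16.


n_drops = ⌊16/10⌋ = 1
lr = 0.3·0.2^1 = 0.3·0.2 = 0.06

0.06


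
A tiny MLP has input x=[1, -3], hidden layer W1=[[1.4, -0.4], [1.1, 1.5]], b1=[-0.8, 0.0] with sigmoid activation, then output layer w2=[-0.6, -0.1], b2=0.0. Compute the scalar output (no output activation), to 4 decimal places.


z1[0] = (1.4)·(1) + (-0.4)·(-3) - 0.8 = 1.8
z1[1] = (1.1)·(1) + (1.5)·(-3) + 0.0 = -3.4
h = sigmoid(z1) = [0.8581, 0.0323]
output = (-0.6)·(0.8581) + (-0.1)·(0.0323) + 0.0 = -0.5181

-0.5181


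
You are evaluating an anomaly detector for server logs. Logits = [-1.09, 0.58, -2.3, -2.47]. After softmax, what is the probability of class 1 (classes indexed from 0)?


Exponentials: e^-1.09=0.3362, e^0.58=1.786, e^-2.3=0.1003, e^-2.47=0.0846
Sum = 2.3071
Softmax = [0.1457, 0.7741, 0.0435, 0.0367]
p[1] = 1.786/2.3071 = 0.7741

0.7741


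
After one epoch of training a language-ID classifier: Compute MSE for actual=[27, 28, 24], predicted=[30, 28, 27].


Squared errors: (27-30)²=9, (28-28)²=0, (24-27)²=9
Sum = 18
MSE = 18/3 = 6

6


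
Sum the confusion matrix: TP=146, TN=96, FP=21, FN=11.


Total = TP + TN + FP + FN
= 146 + 96 + 21 + 11
= 274
(Predicted positive: 167, predicted negative: 107)

274


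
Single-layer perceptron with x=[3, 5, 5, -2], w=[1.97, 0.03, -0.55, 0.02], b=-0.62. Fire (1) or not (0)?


z = (3)·(1.97) + (5)·(0.03) + (5)·(-0.55) + (-2)·(0.02) - 0.62
  = 2.65
step(z) = 1 (z≥0)

1


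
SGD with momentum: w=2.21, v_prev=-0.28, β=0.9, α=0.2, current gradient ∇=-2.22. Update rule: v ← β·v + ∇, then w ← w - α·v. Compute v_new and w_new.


v_new = 0.9·-0.28 - 2.22 = -0.252 - 2.22 = -2.472
w_new = 2.21 - 0.2·-2.472 = 2.21 + 0.4944 = 2.7044

v_new=-2.472, w_new=2.7044


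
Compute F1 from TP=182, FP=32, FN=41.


Precision = 182/214 = 0.8505
Recall = 182/223 = 0.8161
F1 = 2·P·R/(P+R) = 2·TP/(2·TP+FP+FN) = 364/(364+32+41) = 364/437 = 0.833

0.833


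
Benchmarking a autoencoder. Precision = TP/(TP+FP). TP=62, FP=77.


Precision = TP/(TP+FP)
= 62/(62+77)
= 62/139 = 44.6%

44.6%


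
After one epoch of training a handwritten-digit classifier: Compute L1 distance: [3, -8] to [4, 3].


d = |3-4| + |-8-3|
  = 1 + 11
  = 12

12


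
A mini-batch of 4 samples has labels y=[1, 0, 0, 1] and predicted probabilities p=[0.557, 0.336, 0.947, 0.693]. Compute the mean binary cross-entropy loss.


L[0] = -ln(0.557) = 0.5852
L[1] = -ln(1-0.336) = -ln(0.664) = 0.4095
L[2] = -ln(1-0.947) = -ln(0.053) = 2.9375
L[3] = -ln(0.693) = 0.3667
mean = (0.5852 + 0.4095 + 2.9375 + 0.3667)/4 = 1.0747

1.0747


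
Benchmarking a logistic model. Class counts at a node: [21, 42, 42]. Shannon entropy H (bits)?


Probabilities: [21/105, 42/105, 42/105] ≈ [0.2, 0.4, 0.4]
H = -((21/105)·log₂(21/105) + (42/105)·log₂(42/105) + (42/105)·log₂(42/105))
  = 1.5219 bits

1.5219 bits


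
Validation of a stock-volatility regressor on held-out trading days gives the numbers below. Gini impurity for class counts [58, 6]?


Probabilities: [58/64, 6/64] ≈ [0.9062, 0.0938]
Σpᵢ² = (3364 + 36)/64² = 3400/4096
Gini = 1 - Σpᵢ² = 1 - 3400/4096 = 0.1699

0.1699


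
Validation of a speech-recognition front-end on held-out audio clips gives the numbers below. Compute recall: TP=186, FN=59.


Recall = TP/(TP+FN)
= 186/(186+59)
= 186/245 = 75.92%

75.92%


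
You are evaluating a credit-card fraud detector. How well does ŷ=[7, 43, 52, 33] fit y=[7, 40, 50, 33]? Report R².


ȳ = 32.5
SS_res = Σ(y-ŷ)² = 13
SS_tot = Σ(y-ȳ)² = 1013
R² = 1 - SS_res/SS_tot = 1 - 0.0128 = 0.9872

0.9872


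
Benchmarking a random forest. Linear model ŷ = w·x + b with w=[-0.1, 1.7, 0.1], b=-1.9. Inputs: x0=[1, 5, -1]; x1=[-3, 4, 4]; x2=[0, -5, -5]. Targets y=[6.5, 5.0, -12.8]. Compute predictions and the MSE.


ŷ0 = (-0.1)·(1) + (1.7)·(5) + (0.1)·(-1) - 1.9 = 6.4
ŷ1 = (-0.1)·(-3) + (1.7)·(4) + (0.1)·(4) - 1.9 = 5.6
ŷ2 = (-0.1)·(0) + (1.7)·(-5) + (0.1)·(-5) - 1.9 = -10.9
errors² = [0.01, 0.36, 3.61]
MSE = 3.9800/3 = 1.3267

1.3267


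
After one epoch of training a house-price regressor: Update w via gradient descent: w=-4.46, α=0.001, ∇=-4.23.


w_new = w - α·∇
= -4.46 - 0.001·-4.23
= -4.46 + 0.00423
= -4.45577

-4.45577


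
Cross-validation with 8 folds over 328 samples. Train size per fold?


Fold size = 328/8 = 41
Training per fold = 328 - 41 = 287

287


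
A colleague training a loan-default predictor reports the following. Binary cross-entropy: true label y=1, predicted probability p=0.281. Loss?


BCE = -[y·ln(p) + (1-y)·ln(1-p)]
= -1·ln(0.281) - 0
= -ln(0.281) = 1.2694

1.2694


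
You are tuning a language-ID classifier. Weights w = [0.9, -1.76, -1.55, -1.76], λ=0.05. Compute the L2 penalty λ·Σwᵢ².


‖w‖₂² = (0.9)² + (-1.76)² + (-1.55)² + (-1.76)²
     = 0.81 + 3.0976 + 2.4025 + 3.0976
     = 9.4077
λ·‖w‖₂² = 0.05·9.4077 = 0.470385

0.470385


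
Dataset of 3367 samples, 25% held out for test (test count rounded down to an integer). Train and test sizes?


Test = ⌊3367·25/100⌋ = 841
Train = 3367 - 841 = 2526

Train: 2526, Test: 841


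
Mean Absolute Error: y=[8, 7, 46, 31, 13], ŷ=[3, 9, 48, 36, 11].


Absolute errors: |8-3|=5, |7-9|=2, |46-48|=2, |31-36|=5, |13-11|=2
Sum = 16
MAE = 16/5 = 16/5

16/5


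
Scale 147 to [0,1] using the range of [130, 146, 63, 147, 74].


min=63, max=147
(147-63)/(147-63) = 84/84 = 1.0

1.0


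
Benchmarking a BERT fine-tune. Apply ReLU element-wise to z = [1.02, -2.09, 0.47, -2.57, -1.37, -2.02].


ReLU(1.02) = max(0, 1.02) = 1.02
ReLU(-2.09) = max(0, -2.09) = 0.0
ReLU(0.47) = max(0, 0.47) = 0.47
ReLU(-2.57) = max(0, -2.57) = 0.0
ReLU(-1.37) = max(0, -1.37) = 0.0
ReLU(-2.02) = max(0, -2.02) = 0.0
result = [1.02, 0.0, 0.47, 0.0, 0.0, 0.0]

[1.02, 0.0, 0.47, 0.0, 0.0, 0.0]


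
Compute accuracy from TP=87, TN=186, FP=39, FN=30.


Accuracy = (TP+TN)/(TP+TN+FP+FN)
= (87+186)/(342)
= 273/342 = 79.82%

79.82%


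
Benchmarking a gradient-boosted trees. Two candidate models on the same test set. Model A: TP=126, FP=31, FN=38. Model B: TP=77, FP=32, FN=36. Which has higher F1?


Model A: P=126/157=0.8025, R=126/164=0.7683, F1=2PR/(P+R)=2TP/(2TP+FP+FN)=252/321=0.785
Model B: P=77/109=0.7064, R=77/113=0.6814, F1=2PR/(P+R)=2TP/(2TP+FP+FN)=154/222=0.6937
0.785 > 0.6937 → Model A

Model A


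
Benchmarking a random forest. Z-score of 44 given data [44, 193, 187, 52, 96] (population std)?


μ = 114.4, σ = 64.2452
z = (44 - 114.4)/64.2452 = -1.0958

-1.0958


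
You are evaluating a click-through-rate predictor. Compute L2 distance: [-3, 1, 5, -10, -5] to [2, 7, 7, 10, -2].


d = √((-3-2)² + (1-7)² + (5-7)² + (-10-10)² + (-5+ 2)²)
  = √(25 + 36 + 4 + 400 + 9)
  = √474 = 21.7715

21.7715


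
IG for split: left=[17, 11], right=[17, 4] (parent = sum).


Parent = [34, 15], H_parent = 0.8886
H_left = 0.9666 (n=28), H_right = 0.7025 (n=21)
H_children = (28/49)·0.9666 + (21/49)·0.7025 = 0.8534
IG = 0.8886 - 0.8534 = 0.0352

0.0352


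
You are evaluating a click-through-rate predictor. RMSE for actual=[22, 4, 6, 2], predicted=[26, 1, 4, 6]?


MSE = 45/4 = 11.25
RMSE = √(45/4) = 3.3541

3.3541


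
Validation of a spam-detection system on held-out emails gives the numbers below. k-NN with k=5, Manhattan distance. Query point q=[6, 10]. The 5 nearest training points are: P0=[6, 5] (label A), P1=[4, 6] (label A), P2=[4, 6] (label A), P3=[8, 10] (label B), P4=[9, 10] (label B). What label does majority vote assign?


d(q,P0) = 5  (label A)
d(q,P1) = 6  (label A)
d(q,P2) = 6  (label A)
d(q,P3) = 2  (label B)
d(q,P4) = 3  (label B)
Votes: A=3, B=2
Majority → A

A


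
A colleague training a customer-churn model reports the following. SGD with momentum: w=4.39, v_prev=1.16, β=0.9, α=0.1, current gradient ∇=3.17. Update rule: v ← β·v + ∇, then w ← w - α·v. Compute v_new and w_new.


v_new = 0.9·1.16 + 3.17 = 1.044 + 3.17 = 4.214
w_new = 4.39 - 0.1·4.214 = 4.39 - 0.4214 = 3.9686

v_new=4.214, w_new=3.9686


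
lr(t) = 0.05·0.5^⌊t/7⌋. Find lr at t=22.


n_drops = ⌊22/7⌋ = 3
lr = 0.05·0.5^3 = 0.05·0.125 = 0.00625

0.00625


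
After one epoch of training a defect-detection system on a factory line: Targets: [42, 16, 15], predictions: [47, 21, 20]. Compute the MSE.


Squared errors: (42-47)²=25, (16-21)²=25, (15-20)²=25
Sum = 75
MSE = 75/3 = 25

25


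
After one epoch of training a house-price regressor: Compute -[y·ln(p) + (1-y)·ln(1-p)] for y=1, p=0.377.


BCE = -[y·ln(p) + (1-y)·ln(1-p)]
= -1·ln(0.377) - 0
= -ln(0.377) = 0.9755

0.9755


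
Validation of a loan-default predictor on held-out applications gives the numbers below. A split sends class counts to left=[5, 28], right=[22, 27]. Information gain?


Parent = [27, 55], H_parent = 0.9142
H_left = 0.6136 (n=33), H_right = 0.9925 (n=49)
H_children = (33/82)·0.6136 + (49/82)·0.9925 = 0.84
IG = 0.9142 - 0.84 = 0.0742

0.0742


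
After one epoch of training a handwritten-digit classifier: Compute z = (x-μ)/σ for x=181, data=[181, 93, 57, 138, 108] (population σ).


μ = 115.4, σ = 41.9075
z = (181 - 115.4)/41.9075 = 1.5654

1.5654


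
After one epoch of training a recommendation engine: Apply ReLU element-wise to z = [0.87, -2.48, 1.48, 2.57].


ReLU(0.87) = max(0, 0.87) = 0.87
ReLU(-2.48) = max(0, -2.48) = 0.0
ReLU(1.48) = max(0, 1.48) = 1.48
ReLU(2.57) = max(0, 2.57) = 2.57
result = [0.87, 0.0, 1.48, 2.57]

[0.87, 0.0, 1.48, 2.57]


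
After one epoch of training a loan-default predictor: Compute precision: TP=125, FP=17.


Precision = TP/(TP+FP)
= 125/(125+17)
= 125/142 = 88.03%

88.03%


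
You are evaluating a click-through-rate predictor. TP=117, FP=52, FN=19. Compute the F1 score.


Precision = 117/169 = 0.6923
Recall = 117/136 = 0.8603
F1 = 2·P·R/(P+R) = 2·TP/(2·TP+FP+FN) = 234/(234+52+19) = 234/305 = 0.7672

0.7672


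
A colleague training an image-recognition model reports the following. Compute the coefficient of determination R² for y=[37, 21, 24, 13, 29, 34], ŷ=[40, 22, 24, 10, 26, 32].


ȳ = 26.3333
SS_res = Σ(y-ŷ)² = 32
SS_tot = Σ(y-ȳ)² = 391.33
R² = 1 - SS_res/SS_tot = 1 - 0.0818 = 0.9182

0.9182


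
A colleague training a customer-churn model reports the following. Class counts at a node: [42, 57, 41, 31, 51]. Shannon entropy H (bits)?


Probabilities: [42/222, 57/222, 41/222, 31/222, 51/222] ≈ [0.1892, 0.2568, 0.1847, 0.1396, 0.2297]
H = -((42/222)·log₂(42/222) + (57/222)·log₂(57/222) + (41/222)·log₂(41/222) + (31/222)·log₂(31/222) + (51/222)·log₂(51/222))
  = 2.2922 bits

2.2922 bits


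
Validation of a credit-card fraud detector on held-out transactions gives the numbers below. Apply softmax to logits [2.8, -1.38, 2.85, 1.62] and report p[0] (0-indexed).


Exponentials: e^2.8=16.4446, e^-1.38=0.2516, e^2.85=17.2878, e^1.62=5.0531
Sum = 39.0371
Softmax = [0.4213, 0.0064, 0.4429, 0.1294]
p[0] = 16.4446/39.0371 = 0.4213

0.4213


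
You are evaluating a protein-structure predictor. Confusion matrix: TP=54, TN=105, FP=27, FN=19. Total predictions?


Total = TP + TN + FP + FN
= 54 + 105 + 27 + 19
= 205
(Predicted positive: 81, predicted negative: 124)

205


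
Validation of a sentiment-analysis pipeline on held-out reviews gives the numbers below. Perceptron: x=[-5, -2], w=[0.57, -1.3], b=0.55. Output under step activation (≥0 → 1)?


z = (-5)·(0.57) + (-2)·(-1.3) + 0.55
  = 0.3
step(z) = 1 (z≥0)

1


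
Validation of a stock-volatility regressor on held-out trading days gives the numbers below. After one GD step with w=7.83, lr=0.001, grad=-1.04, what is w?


w_new = w - α·∇
= 7.83 - 0.001·-1.04
= 7.83 + 0.00104
= 7.83104

7.83104


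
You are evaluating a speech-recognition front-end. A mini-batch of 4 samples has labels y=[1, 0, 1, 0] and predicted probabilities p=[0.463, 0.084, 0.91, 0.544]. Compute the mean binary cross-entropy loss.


L[0] = -ln(0.463) = 0.77
L[1] = -ln(1-0.084) = -ln(0.916) = 0.0877
L[2] = -ln(0.91) = 0.0943
L[3] = -ln(1-0.544) = -ln(0.456) = 0.7853
mean = (0.77 + 0.0877 + 0.0943 + 0.7853)/4 = 0.4343

0.4343


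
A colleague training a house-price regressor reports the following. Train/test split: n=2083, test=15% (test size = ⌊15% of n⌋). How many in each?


Test = ⌊2083·15/100⌋ = 312
Train = 2083 - 312 = 1771

Train: 1771, Test: 312


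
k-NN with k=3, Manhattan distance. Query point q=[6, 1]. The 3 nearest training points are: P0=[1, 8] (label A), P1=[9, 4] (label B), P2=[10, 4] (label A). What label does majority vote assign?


d(q,P0) = 12  (label A)
d(q,P1) = 6  (label B)
d(q,P2) = 7  (label A)
Votes: A=2, B=1
Majority → A

A


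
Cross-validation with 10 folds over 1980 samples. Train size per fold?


Fold size = 1980/10 = 198
Training per fold = 1980 - 198 = 1782

1782


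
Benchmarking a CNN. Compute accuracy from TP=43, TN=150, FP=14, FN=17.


Accuracy = (TP+TN)/(TP+TN+FP+FN)
= (43+150)/(224)
= 193/224 = 86.16%

86.16%


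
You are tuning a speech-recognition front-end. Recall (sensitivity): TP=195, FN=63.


Recall = TP/(TP+FN)
= 195/(195+63)
= 195/258 = 75.58%

75.58%


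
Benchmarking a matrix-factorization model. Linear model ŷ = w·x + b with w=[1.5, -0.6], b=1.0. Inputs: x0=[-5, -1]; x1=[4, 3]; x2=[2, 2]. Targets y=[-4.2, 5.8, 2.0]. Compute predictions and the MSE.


ŷ0 = (1.5)·(-5) + (-0.6)·(-1) + 1.0 = -5.9
ŷ1 = (1.5)·(4) + (-0.6)·(3) + 1.0 = 5.2
ŷ2 = (1.5)·(2) + (-0.6)·(2) + 1.0 = 2.8
errors² = [2.89, 0.36, 0.64]
MSE = 3.8900/3 = 1.2967

1.2967


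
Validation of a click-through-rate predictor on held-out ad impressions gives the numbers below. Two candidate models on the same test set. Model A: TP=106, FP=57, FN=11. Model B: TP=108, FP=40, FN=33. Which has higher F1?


Model A: P=106/163=0.6503, R=106/117=0.906, F1=2PR/(P+R)=2TP/(2TP+FP+FN)=212/280=0.7571
Model B: P=108/148=0.7297, R=108/141=0.766, F1=2PR/(P+R)=2TP/(2TP+FP+FN)=216/289=0.7474
0.7571 > 0.7474 → Model A

Model A


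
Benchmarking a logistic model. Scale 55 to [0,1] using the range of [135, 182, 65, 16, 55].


min=16, max=182
(55-16)/(182-16) = 39/166 = 0.2349

0.2349


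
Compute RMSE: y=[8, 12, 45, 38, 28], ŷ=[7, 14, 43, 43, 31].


MSE = 43/5 = 8.6
RMSE = √(43/5) = 2.9326

2.9326


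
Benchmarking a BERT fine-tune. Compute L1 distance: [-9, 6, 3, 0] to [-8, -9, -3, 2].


d = |-9+ 8| + |6+ 9| + |3+ 3| + |0-2|
  = 1 + 15 + 6 + 2
  = 24

24


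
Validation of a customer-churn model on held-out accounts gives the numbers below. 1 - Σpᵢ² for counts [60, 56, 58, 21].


Probabilities: [60/195, 56/195, 58/195, 21/195] ≈ [0.3077, 0.2872, 0.2974, 0.1077]
Σpᵢ² = (3600 + 3136 + 3364 + 441)/195² = 10541/38025
Gini = 1 - Σpᵢ² = 1 - 10541/38025 = 0.7228

0.7228


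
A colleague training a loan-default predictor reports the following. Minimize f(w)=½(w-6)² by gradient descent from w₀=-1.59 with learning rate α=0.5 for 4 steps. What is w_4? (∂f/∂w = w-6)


step 1: grad = -1.59-6 = -7.59; w = -1.59 - 0.5·(-7.59) = 2.205
step 2: grad = 2.205-6 = -3.795; w = 2.205 - 0.5·(-3.795) = 4.1025
step 3: grad = 4.1025-6 = -1.8975; w = 4.1025 - 0.5·(-1.8975) = 5.05125
step 4: grad = 5.05125-6 = -0.94875; w = 5.05125 - 0.5·(-0.94875) = 5.525625

5.525625


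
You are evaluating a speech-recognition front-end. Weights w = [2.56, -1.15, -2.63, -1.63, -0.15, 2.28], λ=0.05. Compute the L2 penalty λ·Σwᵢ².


‖w‖₂² = (2.56)² + (-1.15)² + (-2.63)² + (-1.63)² + (-0.15)² + (2.28)²
     = 6.5536 + 1.3225 + 6.9169 + 2.6569 + 0.0225 + 5.1984
     = 22.6708
λ·‖w‖₂² = 0.05·22.6708 = 1.13354

1.13354


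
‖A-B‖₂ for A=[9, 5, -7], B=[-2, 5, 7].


d = √((9+ 2)² + (5-5)² + (-7-7)²)
  = √(121 + 0 + 196)
  = √317 = 17.8045

17.8045


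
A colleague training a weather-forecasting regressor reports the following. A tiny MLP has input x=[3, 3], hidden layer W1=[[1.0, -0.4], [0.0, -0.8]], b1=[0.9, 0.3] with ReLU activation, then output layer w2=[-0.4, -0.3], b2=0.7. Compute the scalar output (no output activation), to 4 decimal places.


z1[0] = (1.0)·(3) + (-0.4)·(3) + 0.9 = 2.7
z1[1] = (0.0)·(3) + (-0.8)·(3) + 0.3 = -2.1
h = ReLU(z1) = [2.7, 0.0]
output = (-0.4)·(2.7) + (-0.3)·(0.0) + 0.7 = -0.38

-0.38


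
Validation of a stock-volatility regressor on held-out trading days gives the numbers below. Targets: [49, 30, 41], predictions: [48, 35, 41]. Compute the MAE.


Absolute errors: |49-48|=1, |30-35|=5, |41-41|=0
Sum = 6
MAE = 6/3 = 2

2


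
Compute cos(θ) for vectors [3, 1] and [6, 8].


A·B = 3·6 + 1·8 = 26
‖A‖ = √10 = 3.1623, ‖B‖ = √100 = 10
cos = 26/(√10·√100) = 26/√1000 = 0.8222

0.8222


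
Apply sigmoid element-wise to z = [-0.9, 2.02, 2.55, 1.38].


σ(-0.9) = 1/(1+e^0.9) = 0.2891
σ(2.02) = 1/(1+e^-2.02) = 0.8829
σ(2.55) = 1/(1+e^-2.55) = 0.9276
σ(1.38) = 1/(1+e^-1.38) = 0.799
result = [0.2891, 0.8829, 0.9276, 0.799]

[0.2891, 0.8829, 0.9276, 0.799]


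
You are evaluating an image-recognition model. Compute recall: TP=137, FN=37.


Recall = TP/(TP+FN)
= 137/(137+37)
= 137/174 = 78.74%

78.74%


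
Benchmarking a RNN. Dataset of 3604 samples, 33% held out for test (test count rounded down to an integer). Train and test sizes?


Test = ⌊3604·33/100⌋ = 1189
Train = 3604 - 1189 = 2415

Train: 2415, Test: 1189


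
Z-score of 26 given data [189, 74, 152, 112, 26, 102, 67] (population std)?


μ = 103.1429, σ = 50.6315
z = (26 - 103.1429)/50.6315 = -1.5236

-1.5236


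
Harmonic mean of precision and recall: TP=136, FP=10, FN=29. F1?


Precision = 136/146 = 0.9315
Recall = 136/165 = 0.8242
F1 = 2·P·R/(P+R) = 2·TP/(2·TP+FP+FN) = 272/(272+10+29) = 272/311 = 0.8746

0.8746


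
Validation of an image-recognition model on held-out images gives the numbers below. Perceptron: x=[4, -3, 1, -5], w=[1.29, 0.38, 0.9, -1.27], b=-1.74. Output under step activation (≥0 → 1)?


z = (4)·(1.29) + (-3)·(0.38) + (1)·(0.9) + (-5)·(-1.27) - 1.74
  = 9.53
step(z) = 1 (z≥0)

1


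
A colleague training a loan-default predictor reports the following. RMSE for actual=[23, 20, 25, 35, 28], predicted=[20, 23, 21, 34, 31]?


MSE = 44/5 = 8.8
RMSE = √(44/5) = 2.9665

2.9665


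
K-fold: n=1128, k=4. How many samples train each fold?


Fold size = 1128/4 = 282
Training per fold = 1128 - 282 = 846

846


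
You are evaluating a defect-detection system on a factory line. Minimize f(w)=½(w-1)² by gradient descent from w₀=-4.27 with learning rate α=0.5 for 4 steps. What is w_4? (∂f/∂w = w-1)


step 1: grad = -4.27-1 = -5.27; w = -4.27 - 0.5·(-5.27) = -1.635
step 2: grad = -1.635-1 = -2.635; w = -1.635 - 0.5·(-2.635) = -0.3175
step 3: grad = -0.3175-1 = -1.3175; w = -0.3175 - 0.5·(-1.3175) = 0.34125
step 4: grad = 0.34125-1 = -0.65875; w = 0.34125 - 0.5·(-0.65875) = 0.670625

0.670625


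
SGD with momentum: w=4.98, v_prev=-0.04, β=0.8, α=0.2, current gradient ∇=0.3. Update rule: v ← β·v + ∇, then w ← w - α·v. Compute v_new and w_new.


v_new = 0.8·-0.04 + 0.3 = -0.032 + 0.3 = 0.268
w_new = 4.98 - 0.2·0.268 = 4.98 - 0.0536 = 4.9264

v_new=0.268, w_new=4.9264


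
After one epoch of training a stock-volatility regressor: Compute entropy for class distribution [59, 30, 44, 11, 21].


Probabilities: [59/165, 30/165, 44/165, 11/165, 21/165] ≈ [0.3576, 0.1818, 0.2667, 0.0667, 0.1273]
H = -((59/165)·log₂(59/165) + (30/165)·log₂(30/165) + (44/165)·log₂(44/165) + (11/165)·log₂(11/165) + (21/165)·log₂(21/165))
  = 2.1252 bits

2.1252 bits


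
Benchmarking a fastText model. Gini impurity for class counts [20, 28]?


Probabilities: [20/48, 28/48] ≈ [0.4167, 0.5833]
Σpᵢ² = (400 + 784)/48² = 1184/2304
Gini = 1 - Σpᵢ² = 1 - 1184/2304 = 0.4861

0.4861


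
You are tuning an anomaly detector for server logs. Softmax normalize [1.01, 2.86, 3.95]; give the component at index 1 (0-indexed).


Exponentials: e^1.01=2.7456, e^2.86=17.4615, e^3.95=51.9354
Sum = 72.1425
Softmax = [0.0381, 0.242, 0.7199]
p[1] = 17.4615/72.1425 = 0.242

0.242


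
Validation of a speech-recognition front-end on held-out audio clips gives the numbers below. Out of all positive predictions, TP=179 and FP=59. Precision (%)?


Precision = TP/(TP+FP)
= 179/(179+59)
= 179/238 = 75.21%

75.21%


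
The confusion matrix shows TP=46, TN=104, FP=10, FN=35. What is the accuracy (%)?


Accuracy = (TP+TN)/(TP+TN+FP+FN)
= (46+104)/(195)
= 150/195 = 76.92%

76.92%


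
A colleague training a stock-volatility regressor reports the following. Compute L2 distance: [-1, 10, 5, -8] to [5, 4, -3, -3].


d = √((-1-5)² + (10-4)² + (5+ 3)² + (-8+ 3)²)
  = √(36 + 36 + 64 + 25)
  = √161 = 12.6886

12.6886


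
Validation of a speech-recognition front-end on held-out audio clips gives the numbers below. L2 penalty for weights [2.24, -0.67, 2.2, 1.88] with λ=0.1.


‖w‖₂² = (2.24)² + (-0.67)² + (2.2)² + (1.88)²
     = 5.0176 + 0.4489 + 4.84 + 3.5344
     = 13.8409
λ·‖w‖₂² = 0.1·13.8409 = 1.38409

1.38409


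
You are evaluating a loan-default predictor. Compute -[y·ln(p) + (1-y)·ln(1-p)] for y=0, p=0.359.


BCE = -[y·ln(p) + (1-y)·ln(1-p)]
= -0 - 1·ln(1-0.359)
= -ln(0.641) = 0.4447

0.4447


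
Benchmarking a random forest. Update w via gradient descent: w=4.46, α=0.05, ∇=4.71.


w_new = w - α·∇
= 4.46 - 0.05·4.71
= 4.46 - 0.2355
= 4.2245

4.2245


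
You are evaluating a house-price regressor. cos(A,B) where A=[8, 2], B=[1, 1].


A·B = 8·1 + 2·1 = 10
‖A‖ = √68 = 8.2462, ‖B‖ = √2 = 1.4142
cos = 10/(√68·√2) = 10/√136 = 0.8575

0.8575


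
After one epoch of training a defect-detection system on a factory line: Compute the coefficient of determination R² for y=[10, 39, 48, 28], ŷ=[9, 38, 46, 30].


ȳ = 31.25
SS_res = Σ(y-ŷ)² = 10
SS_tot = Σ(y-ȳ)² = 802.75
R² = 1 - SS_res/SS_tot = 1 - 0.0125 = 0.9875

0.9875


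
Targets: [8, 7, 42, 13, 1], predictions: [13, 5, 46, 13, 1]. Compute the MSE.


Squared errors: (8-13)²=25, (7-5)²=4, (42-46)²=16, (13-13)²=0, (1-1)²=0
Sum = 45
MSE = 45/5 = 9

9


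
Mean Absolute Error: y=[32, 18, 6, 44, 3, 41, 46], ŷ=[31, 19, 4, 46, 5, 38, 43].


Absolute errors: |32-31|=1, |18-19|=1, |6-4|=2, |44-46|=2, |3-5|=2, |41-38|=3, |46-43|=3
Sum = 14
MAE = 14/7 = 2

2


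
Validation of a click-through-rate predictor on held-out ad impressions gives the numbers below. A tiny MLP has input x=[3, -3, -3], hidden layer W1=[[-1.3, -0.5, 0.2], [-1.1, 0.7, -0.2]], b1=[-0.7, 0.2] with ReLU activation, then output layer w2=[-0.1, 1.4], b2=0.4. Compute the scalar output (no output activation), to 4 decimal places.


z1[0] = (-1.3)·(3) + (-0.5)·(-3) + (0.2)·(-3) - 0.7 = -3.7
z1[1] = (-1.1)·(3) + (0.7)·(-3) + (-0.2)·(-3) + 0.2 = -4.6
h = ReLU(z1) = [0.0, 0.0]
output = (-0.1)·(0.0) + (1.4)·(0.0) + 0.4 = 0.4

0.4


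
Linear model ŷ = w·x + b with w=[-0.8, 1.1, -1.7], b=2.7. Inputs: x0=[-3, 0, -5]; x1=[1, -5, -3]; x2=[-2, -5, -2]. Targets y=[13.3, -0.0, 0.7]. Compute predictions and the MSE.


ŷ0 = (-0.8)·(-3) + (1.1)·(0) + (-1.7)·(-5) + 2.7 = 13.6
ŷ1 = (-0.8)·(1) + (1.1)·(-5) + (-1.7)·(-3) + 2.7 = 1.5
ŷ2 = (-0.8)·(-2) + (1.1)·(-5) + (-1.7)·(-2) + 2.7 = 2.2
errors² = [0.09, 2.25, 2.25]
MSE = 4.5900/3 = 1.53

1.53


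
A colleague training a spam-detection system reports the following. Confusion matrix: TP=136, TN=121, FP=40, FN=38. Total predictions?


Total = TP + TN + FP + FN
= 136 + 121 + 40 + 38
= 335
(Predicted positive: 176, predicted negative: 159)

335


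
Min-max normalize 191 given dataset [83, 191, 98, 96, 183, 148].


min=83, max=191
(191-83)/(191-83) = 108/108 = 1.0

1.0


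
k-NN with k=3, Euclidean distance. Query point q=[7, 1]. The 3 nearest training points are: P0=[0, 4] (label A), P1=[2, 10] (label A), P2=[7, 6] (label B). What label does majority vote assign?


d(q,P0) = 7.6158  (label A)
d(q,P1) = 10.2956  (label A)
d(q,P2) = 5.0  (label B)
Votes: A=2, B=1
Majority → A

A


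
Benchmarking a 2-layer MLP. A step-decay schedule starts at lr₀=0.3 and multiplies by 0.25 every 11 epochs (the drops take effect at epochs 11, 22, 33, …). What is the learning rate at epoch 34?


n_drops = ⌊34/11⌋ = 3
lr = 0.3·0.25^3 = 0.3·0.015625 = 0.0046875

0.0046875


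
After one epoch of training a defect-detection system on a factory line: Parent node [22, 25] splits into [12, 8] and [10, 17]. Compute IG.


Parent = [22, 25], H_parent = 0.9971
H_left = 0.971 (n=20), H_right = 0.951 (n=27)
H_children = (20/47)·0.971 + (27/47)·0.951 = 0.9595
IG = 0.9971 - 0.9595 = 0.0376

0.0376


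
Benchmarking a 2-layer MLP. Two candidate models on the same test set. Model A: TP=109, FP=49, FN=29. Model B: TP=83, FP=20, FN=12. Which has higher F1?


Model A: P=109/158=0.6899, R=109/138=0.7899, F1=2PR/(P+R)=2TP/(2TP+FP+FN)=218/296=0.7365
Model B: P=83/103=0.8058, R=83/95=0.8737, F1=2PR/(P+R)=2TP/(2TP+FP+FN)=166/198=0.8384
0.7365 < 0.8384 → Model B

Model B


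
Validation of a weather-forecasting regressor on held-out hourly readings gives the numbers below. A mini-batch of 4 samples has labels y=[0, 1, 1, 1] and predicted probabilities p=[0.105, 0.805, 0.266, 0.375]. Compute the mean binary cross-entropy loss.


L[0] = -ln(1-0.105) = -ln(0.895) = 0.1109
L[1] = -ln(0.805) = 0.2169
L[2] = -ln(0.266) = 1.3243
L[3] = -ln(0.375) = 0.9808
mean = (0.1109 + 0.2169 + 1.3243 + 0.9808)/4 = 0.6582

0.6582


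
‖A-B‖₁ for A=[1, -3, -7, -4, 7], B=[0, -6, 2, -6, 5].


d = |1-0| + |-3+ 6| + |-7-2| + |-4+ 6| + |7-5|
  = 1 + 3 + 9 + 2 + 2
  = 17

17


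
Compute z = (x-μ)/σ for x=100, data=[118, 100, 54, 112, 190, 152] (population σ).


μ = 121, σ = 42.3123
z = (100 - 121)/42.3123 = -0.4963

-0.4963


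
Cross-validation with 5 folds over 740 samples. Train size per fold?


Fold size = 740/5 = 148
Training per fold = 740 - 148 = 592

592


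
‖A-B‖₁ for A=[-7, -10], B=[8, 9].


d = |-7-8| + |-10-9|
  = 15 + 19
  = 34

34


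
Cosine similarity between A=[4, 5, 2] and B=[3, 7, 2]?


A·B = 4·3 + 5·7 + 2·2 = 51
‖A‖ = √45 = 6.7082, ‖B‖ = √62 = 7.874
cos = 51/(√45·√62) = 51/√2790 = 0.9655

0.9655


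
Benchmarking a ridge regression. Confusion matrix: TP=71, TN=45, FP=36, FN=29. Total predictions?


Total = TP + TN + FP + FN
= 71 + 45 + 36 + 29
= 181
(Predicted positive: 107, predicted negative: 74)

181


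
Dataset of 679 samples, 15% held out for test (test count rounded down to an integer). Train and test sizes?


Test = ⌊679·15/100⌋ = 101
Train = 679 - 101 = 578

Train: 578, Test: 101


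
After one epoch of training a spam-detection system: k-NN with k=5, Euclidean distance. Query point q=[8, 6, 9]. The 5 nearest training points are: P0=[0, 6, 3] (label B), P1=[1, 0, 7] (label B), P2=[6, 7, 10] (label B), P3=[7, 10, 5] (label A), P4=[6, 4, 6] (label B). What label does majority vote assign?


d(q,P0) = 10.0  (label B)
d(q,P1) = 9.434  (label B)
d(q,P2) = 2.4495  (label B)
d(q,P3) = 5.7446  (label A)
d(q,P4) = 4.1231  (label B)
Votes: A=1, B=4
Majority → B

B


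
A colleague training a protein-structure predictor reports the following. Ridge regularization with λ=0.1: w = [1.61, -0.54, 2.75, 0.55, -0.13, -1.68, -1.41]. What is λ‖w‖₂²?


‖w‖₂² = (1.61)² + (-0.54)² + (2.75)² + (0.55)² + (-0.13)² + (-1.68)² + (-1.41)²
     = 2.5921 + 0.2916 + 7.5625 + 0.3025 + 0.0169 + 2.8224 + 1.9881
     = 15.5761
λ·‖w‖₂² = 0.1·15.5761 = 1.55761

1.55761


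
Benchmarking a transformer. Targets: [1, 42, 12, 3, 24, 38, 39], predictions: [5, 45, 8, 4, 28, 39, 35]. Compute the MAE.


Absolute errors: |1-5|=4, |42-45|=3, |12-8|=4, |3-4|=1, |24-28|=4, |38-39|=1, |39-35|=4
Sum = 21
MAE = 21/7 = 3

3


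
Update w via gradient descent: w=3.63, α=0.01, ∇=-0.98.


w_new = w - α·∇
= 3.63 - 0.01·-0.98
= 3.63 + 0.0098
= 3.6398

3.6398


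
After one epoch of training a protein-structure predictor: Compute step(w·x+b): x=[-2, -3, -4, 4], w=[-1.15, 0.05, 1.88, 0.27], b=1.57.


z = (-2)·(-1.15) + (-3)·(0.05) + (-4)·(1.88) + (4)·(0.27) + 1.57
  = -2.72
step(z) = 0 (z<0)

0


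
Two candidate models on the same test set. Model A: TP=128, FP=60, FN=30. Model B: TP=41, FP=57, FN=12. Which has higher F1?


Model A: P=128/188=0.6809, R=128/158=0.8101, F1=2PR/(P+R)=2TP/(2TP+FP+FN)=256/346=0.7399
Model B: P=41/98=0.4184, R=41/53=0.7736, F1=2PR/(P+R)=2TP/(2TP+FP+FN)=82/151=0.543
0.7399 > 0.543 → Model A

Model A


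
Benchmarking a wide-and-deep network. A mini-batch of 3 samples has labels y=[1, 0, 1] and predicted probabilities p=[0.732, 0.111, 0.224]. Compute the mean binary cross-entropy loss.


L[0] = -ln(0.732) = 0.312
L[1] = -ln(1-0.111) = -ln(0.889) = 0.1177
L[2] = -ln(0.224) = 1.4961
mean = (0.312 + 0.1177 + 1.4961)/3 = 0.6419

0.6419


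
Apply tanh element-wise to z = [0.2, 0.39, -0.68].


tanh(0.2) = 0.1974
tanh(0.39) = 0.3714
tanh(-0.68) = -0.5915
result = [0.1974, 0.3714, -0.5915]

[0.1974, 0.3714, -0.5915]


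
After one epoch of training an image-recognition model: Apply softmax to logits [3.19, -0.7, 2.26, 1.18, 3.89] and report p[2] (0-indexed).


Exponentials: e^3.19=24.2884, e^-0.7=0.4966, e^2.26=9.5831, e^1.18=3.2544, e^3.89=48.9109
Sum = 86.5334
Softmax = [0.2807, 0.0057, 0.1107, 0.0376, 0.5652]
p[2] = 9.5831/86.5334 = 0.1107

0.1107


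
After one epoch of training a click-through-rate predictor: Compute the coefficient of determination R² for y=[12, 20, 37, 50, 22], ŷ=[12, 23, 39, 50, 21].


ȳ = 28.2
SS_res = Σ(y-ŷ)² = 14
SS_tot = Σ(y-ȳ)² = 920.8
R² = 1 - SS_res/SS_tot = 1 - 0.0152 = 0.9848

0.9848


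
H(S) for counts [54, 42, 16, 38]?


Probabilities: [54/150, 42/150, 16/150, 38/150] ≈ [0.36, 0.28, 0.1067, 0.2533]
H = -((54/150)·log₂(54/150) + (42/150)·log₂(42/150) + (16/150)·log₂(16/150) + (38/150)·log₂(38/150))
  = 1.8911 bits

1.8911 bits


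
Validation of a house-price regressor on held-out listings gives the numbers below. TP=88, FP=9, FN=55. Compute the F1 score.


Precision = 88/97 = 0.9072
Recall = 88/143 = 0.6154
F1 = 2·P·R/(P+R) = 2·TP/(2·TP+FP+FN) = 176/(176+9+55) = 176/240 = 0.7333

0.7333


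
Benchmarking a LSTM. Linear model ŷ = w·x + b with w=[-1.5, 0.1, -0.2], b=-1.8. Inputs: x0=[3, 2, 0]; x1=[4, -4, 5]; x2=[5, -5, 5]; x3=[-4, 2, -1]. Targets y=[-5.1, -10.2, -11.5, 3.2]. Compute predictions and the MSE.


ŷ0 = (-1.5)·(3) + (0.1)·(2) + (-0.2)·(0) - 1.8 = -6.1
ŷ1 = (-1.5)·(4) + (0.1)·(-4) + (-0.2)·(5) - 1.8 = -9.2
ŷ2 = (-1.5)·(5) + (0.1)·(-5) + (-0.2)·(5) - 1.8 = -10.8
ŷ3 = (-1.5)·(-4) + (0.1)·(2) + (-0.2)·(-1) - 1.8 = 4.6
errors² = [1.0, 1.0, 0.49, 1.96]
MSE = 4.4500/4 = 1.1125

1.1125


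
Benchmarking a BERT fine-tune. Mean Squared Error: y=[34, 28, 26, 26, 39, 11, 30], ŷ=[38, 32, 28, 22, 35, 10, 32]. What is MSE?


Squared errors: (34-38)²=16, (28-32)²=16, (26-28)²=4, (26-22)²=16, (39-35)²=16, (11-10)²=1, (30-32)²=4
Sum = 73
MSE = 73/7 = 73/7

73/7


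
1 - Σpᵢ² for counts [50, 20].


Probabilities: [50/70, 20/70] ≈ [0.7143, 0.2857]
Σpᵢ² = (2500 + 400)/70² = 2900/4900
Gini = 1 - Σpᵢ² = 1 - 2900/4900 = 0.4082

0.4082


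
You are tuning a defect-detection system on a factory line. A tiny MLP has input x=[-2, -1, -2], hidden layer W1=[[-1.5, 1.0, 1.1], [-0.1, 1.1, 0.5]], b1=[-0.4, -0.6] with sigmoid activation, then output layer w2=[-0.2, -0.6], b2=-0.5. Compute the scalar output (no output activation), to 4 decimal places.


z1[0] = (-1.5)·(-2) + (1.0)·(-1) + (1.1)·(-2) - 0.4 = -0.6
z1[1] = (-0.1)·(-2) + (1.1)·(-1) + (0.5)·(-2) - 0.6 = -2.5
h = sigmoid(z1) = [0.3543, 0.0759]
output = (-0.2)·(0.3543) + (-0.6)·(0.0759) - 0.5 = -0.6164

-0.6164


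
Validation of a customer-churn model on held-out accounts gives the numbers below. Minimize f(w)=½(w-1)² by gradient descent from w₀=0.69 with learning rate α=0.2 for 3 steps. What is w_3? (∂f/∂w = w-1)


step 1: grad = 0.69-1 = -0.31; w = 0.69 - 0.2·(-0.31) = 0.752
step 2: grad = 0.752-1 = -0.248; w = 0.752 - 0.2·(-0.248) = 0.8016
step 3: grad = 0.8016-1 = -0.1984; w = 0.8016 - 0.2·(-0.1984) = 0.84128

0.84128


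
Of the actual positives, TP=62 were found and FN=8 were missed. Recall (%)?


Recall = TP/(TP+FN)
= 62/(62+8)
= 62/70 = 88.57%

88.57%


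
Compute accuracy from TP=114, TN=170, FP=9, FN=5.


Accuracy = (TP+TN)/(TP+TN+FP+FN)
= (114+170)/(298)
= 284/298 = 95.3%

95.3%


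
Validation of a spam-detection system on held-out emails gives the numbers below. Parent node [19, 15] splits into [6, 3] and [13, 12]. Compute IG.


Parent = [19, 15], H_parent = 0.99
H_left = 0.9183 (n=9), H_right = 0.9988 (n=25)
H_children = (9/34)·0.9183 + (25/34)·0.9988 = 0.9775
IG = 0.99 - 0.9775 = 0.0125

0.0125


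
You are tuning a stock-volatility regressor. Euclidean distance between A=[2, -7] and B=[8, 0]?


d = √((2-8)² + (-7-0)²)
  = √(36 + 49)
  = √85 = 9.2195

9.2195


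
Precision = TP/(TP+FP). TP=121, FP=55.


Precision = TP/(TP+FP)
= 121/(121+55)
= 121/176 = 68.75%

68.75%


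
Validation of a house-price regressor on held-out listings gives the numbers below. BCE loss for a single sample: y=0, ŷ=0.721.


BCE = -[y·ln(p) + (1-y)·ln(1-p)]
= -0 - 1·ln(1-0.721)
= -ln(0.279) = 1.2765

1.2765


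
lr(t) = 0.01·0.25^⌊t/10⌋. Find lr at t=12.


n_drops = ⌊12/10⌋ = 1
lr = 0.01·0.25^1 = 0.01·0.25 = 0.0025

0.0025


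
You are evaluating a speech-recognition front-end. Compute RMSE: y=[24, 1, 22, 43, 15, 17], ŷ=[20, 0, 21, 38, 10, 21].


MSE = 84/6 = 14
RMSE = √(84/6) = 3.7417

3.7417


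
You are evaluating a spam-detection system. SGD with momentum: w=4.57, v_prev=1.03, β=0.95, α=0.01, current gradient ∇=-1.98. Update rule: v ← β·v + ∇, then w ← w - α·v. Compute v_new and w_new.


v_new = 0.95·1.03 - 1.98 = 0.9785 - 1.98 = -1.0015
w_new = 4.57 - 0.01·-1.0015 = 4.57 + 0.010015 = 4.580015

v_new=-1.0015, w_new=4.580015


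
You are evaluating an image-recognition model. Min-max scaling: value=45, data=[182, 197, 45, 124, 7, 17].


min=7, max=197
(45-7)/(197-7) = 38/190 = 0.2

0.2


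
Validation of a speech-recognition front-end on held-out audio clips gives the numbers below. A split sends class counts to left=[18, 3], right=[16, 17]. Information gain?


Parent = [34, 20], H_parent = 0.951
H_left = 0.5917 (n=21), H_right = 0.9993 (n=33)
H_children = (21/54)·0.5917 + (33/54)·0.9993 = 0.8408
IG = 0.951 - 0.8408 = 0.1102

0.1102


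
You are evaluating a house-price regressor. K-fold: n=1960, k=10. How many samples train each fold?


Fold size = 1960/10 = 196
Training per fold = 1960 - 196 = 1764

1764


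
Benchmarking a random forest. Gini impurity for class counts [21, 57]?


Probabilities: [21/78, 57/78] ≈ [0.2692, 0.7308]
Σpᵢ² = (441 + 3249)/78² = 3690/6084
Gini = 1 - Σpᵢ² = 1 - 3690/6084 = 0.3935

0.3935


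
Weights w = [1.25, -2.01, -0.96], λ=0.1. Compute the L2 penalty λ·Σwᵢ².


‖w‖₂² = (1.25)² + (-2.01)² + (-0.96)²
     = 1.5625 + 4.0401 + 0.9216
     = 6.5242
λ·‖w‖₂² = 0.1·6.5242 = 0.65242

0.65242


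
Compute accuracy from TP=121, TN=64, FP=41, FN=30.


Accuracy = (TP+TN)/(TP+TN+FP+FN)
= (121+64)/(256)
= 185/256 = 72.27%

72.27%


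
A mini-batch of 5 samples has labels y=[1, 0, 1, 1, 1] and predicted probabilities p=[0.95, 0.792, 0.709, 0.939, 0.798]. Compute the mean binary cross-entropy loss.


L[0] = -ln(0.95) = 0.0513
L[1] = -ln(1-0.792) = -ln(0.208) = 1.5702
L[2] = -ln(0.709) = 0.3439
L[3] = -ln(0.939) = 0.0629
L[4] = -ln(0.798) = 0.2256
mean = (0.0513 + 1.5702 + 0.3439 + 0.0629 + 0.2256)/5 = 0.4508

0.4508


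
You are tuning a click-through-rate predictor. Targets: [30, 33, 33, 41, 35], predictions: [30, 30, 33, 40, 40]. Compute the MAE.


Absolute errors: |30-30|=0, |33-30|=3, |33-33|=0, |41-40|=1, |35-40|=5
Sum = 9
MAE = 9/5 = 9/5

9/5


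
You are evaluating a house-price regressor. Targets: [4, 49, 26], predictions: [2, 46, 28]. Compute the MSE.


Squared errors: (4-2)²=4, (49-46)²=9, (26-28)²=4
Sum = 17
MSE = 17/3 = 17/3

17/3


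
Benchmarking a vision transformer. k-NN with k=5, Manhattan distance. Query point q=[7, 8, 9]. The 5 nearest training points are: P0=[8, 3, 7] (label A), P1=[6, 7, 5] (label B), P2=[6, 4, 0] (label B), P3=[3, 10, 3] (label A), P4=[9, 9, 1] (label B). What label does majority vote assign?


d(q,P0) = 8  (label A)
d(q,P1) = 6  (label B)
d(q,P2) = 14  (label B)
d(q,P3) = 12  (label A)
d(q,P4) = 11  (label B)
Votes: A=2, B=3
Majority → B

B


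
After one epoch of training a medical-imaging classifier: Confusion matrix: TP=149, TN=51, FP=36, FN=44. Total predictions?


Total = TP + TN + FP + FN
= 149 + 51 + 36 + 44
= 280
(Predicted positive: 185, predicted negative: 95)

280


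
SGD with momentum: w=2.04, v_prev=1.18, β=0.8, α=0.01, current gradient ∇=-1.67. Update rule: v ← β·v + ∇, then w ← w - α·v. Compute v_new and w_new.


v_new = 0.8·1.18 - 1.67 = 0.944 - 1.67 = -0.726
w_new = 2.04 - 0.01·-0.726 = 2.04 + 0.00726 = 2.04726

v_new=-0.726, w_new=2.04726


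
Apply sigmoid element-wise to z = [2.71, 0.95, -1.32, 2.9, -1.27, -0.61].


σ(2.71) = 1/(1+e^-2.71) = 0.9376
σ(0.95) = 1/(1+e^-0.95) = 0.7211
σ(-1.32) = 1/(1+e^1.32) = 0.2108
σ(2.9) = 1/(1+e^-2.9) = 0.9478
σ(-1.27) = 1/(1+e^1.27) = 0.2193
σ(-0.61) = 1/(1+e^0.61) = 0.3521
result = [0.9376, 0.7211, 0.2108, 0.9478, 0.2193, 0.3521]

[0.9376, 0.7211, 0.2108, 0.9478, 0.2193, 0.3521]


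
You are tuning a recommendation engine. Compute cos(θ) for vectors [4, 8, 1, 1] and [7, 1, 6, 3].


A·B = 4·7 + 8·1 + 1·6 + 1·3 = 45
‖A‖ = √82 = 9.0554, ‖B‖ = √95 = 9.7468
cos = 45/(√82·√95) = 45/√7790 = 0.5099

0.5099


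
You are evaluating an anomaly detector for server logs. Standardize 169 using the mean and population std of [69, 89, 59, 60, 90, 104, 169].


μ = 91.4286, σ = 35.3062
z = (169 - 91.4286)/35.3062 = 2.1971

2.1971
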